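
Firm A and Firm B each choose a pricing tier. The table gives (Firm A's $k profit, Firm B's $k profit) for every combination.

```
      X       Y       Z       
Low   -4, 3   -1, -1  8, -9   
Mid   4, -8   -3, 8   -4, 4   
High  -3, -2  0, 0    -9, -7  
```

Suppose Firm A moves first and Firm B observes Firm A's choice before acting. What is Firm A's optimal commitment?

High

Work backward from Firm B's decision.
- Low → Firm B plays X (best of 3, -1, -9); Firm A gets -4.
- Mid → Firm B plays Y (best of -8, 8, 4); Firm A gets -3.
- High → Firm B plays Y (best of -2, 0, -7); Firm A gets 0.
Among -4, -3, 0, the best is 0 at High. Subgame-perfect outcome: (High, Y) with payoffs (0, 0).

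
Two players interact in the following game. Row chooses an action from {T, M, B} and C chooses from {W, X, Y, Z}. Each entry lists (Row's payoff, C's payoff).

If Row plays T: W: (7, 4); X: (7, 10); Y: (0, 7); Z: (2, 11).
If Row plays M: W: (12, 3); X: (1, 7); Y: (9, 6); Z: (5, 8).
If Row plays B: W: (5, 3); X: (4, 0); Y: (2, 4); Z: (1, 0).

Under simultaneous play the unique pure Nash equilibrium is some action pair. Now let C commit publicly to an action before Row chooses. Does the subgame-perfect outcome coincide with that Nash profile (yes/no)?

Work backward from Row's decision.
- W → Row plays M (best of 7, 12, 5); C gets 3.
- X → Row plays T (best of 7, 1, 4); C gets 10.
- Y → Row plays M (best of 0, 9, 2); C gets 6.
- Z → Row plays M (best of 2, 5, 1); C gets 8.
C's induced payoffs are 3, 10, 6, 8, so C commits to X. Subgame-perfect outcome: (T, X) with payoffs (7, 10).
Under simultaneous play:
Row's best replies: W→M; X→T; Y→M; Z→M.
C's best replies: T→Z; M→Z; B→Y.
The unique mutual best reply is (M, Z), giving (5, 8).
Sequential outcome (T, X) differs from the Nash profile (M, Z).

no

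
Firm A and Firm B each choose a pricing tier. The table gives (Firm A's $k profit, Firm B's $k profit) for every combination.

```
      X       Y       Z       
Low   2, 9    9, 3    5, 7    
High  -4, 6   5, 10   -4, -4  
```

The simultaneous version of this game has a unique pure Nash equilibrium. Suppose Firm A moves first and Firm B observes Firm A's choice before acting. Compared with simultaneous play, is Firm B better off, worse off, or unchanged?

better off

Solve by backward induction (Firm A leads).
- Low → Firm B plays X (best of 9, 3, 7); Firm A gets 2.
- High → Firm B plays Y (best of 6, 10, -4); Firm A gets 5.
Firm A's induced payoffs are 2, 5, so Firm A commits to High. Subgame-perfect outcome: (High, Y) with payoffs (5, 10).
Under simultaneous play:
Firm A's best replies: X→Low; Y→Low; Z→Low.
Firm B's best replies: Low→X; High→Y.
Only (Low, X) has each player best-responding; Nash payoffs (2, 9).
Firm B earns 10 sequentially versus 9 at the Nash outcome: better off.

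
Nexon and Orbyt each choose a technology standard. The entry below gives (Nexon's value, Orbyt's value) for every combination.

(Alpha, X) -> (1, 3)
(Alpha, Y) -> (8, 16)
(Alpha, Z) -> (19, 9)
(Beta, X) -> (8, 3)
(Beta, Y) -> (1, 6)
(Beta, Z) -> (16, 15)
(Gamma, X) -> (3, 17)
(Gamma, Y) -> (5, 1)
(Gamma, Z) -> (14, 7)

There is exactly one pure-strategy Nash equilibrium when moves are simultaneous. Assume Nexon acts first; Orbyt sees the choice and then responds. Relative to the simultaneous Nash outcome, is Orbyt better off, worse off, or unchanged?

Solve by backward induction (Nexon leads).
- Alpha: Orbyt compares 3, 16, 9 and picks Y; Nexon would get 8.
- Beta: Orbyt compares 3, 6, 15 and picks Z; Nexon would get 16.
- Gamma: Orbyt compares 17, 1, 7 and picks X; Nexon would get 3.
Among 8, 16, 3, the best is 16 at Beta. Subgame-perfect outcome: (Beta, Z) with payoffs (16, 15).
Now find the simultaneous Nash equilibrium.
Nexon's best replies: X→Beta; Y→Alpha; Z→Alpha.
Orbyt's best replies: Alpha→Y; Beta→Z; Gamma→X.
The unique mutual best reply is (Alpha, Y), giving (8, 16).
Orbyt earns 15 sequentially versus 16 at the Nash outcome: worse off.

worse off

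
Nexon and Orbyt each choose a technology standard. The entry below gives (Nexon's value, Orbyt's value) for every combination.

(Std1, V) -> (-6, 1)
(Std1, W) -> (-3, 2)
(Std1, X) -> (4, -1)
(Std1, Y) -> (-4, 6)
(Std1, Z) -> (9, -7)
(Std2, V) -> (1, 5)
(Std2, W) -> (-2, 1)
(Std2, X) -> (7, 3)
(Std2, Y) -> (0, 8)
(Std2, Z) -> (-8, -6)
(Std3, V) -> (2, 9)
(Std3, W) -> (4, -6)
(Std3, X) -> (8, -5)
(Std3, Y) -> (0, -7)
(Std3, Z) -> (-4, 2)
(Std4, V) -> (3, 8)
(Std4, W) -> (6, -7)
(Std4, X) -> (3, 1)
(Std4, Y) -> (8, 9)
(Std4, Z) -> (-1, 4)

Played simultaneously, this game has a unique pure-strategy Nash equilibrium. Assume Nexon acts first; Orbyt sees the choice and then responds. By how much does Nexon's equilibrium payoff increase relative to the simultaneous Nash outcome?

0

Orbyt best-responds to each possible Nexon move:
- Std1: BR = Y, leader payoff -4.
- Std2: BR = Y, leader payoff 0.
- Std3: BR = V, leader payoff 2.
- Std4: BR = Y, leader payoff 8.
Nexon's induced payoffs are -4, 0, 2, 8, so Nexon commits to Std4. Subgame-perfect outcome: (Std4, Y) with payoffs (8, 9).
Under simultaneous play:
Nexon's best replies: V→Std4; W→Std4; X→Std3; Y→Std4; Z→Std1.
Orbyt's best replies: Std1→Y; Std2→Y; Std3→V; Std4→Y.
Only (Std4, Y) has each player best-responding; Nash payoffs (8, 9).
Nexon's commitment gain: 8 − 8 = 0.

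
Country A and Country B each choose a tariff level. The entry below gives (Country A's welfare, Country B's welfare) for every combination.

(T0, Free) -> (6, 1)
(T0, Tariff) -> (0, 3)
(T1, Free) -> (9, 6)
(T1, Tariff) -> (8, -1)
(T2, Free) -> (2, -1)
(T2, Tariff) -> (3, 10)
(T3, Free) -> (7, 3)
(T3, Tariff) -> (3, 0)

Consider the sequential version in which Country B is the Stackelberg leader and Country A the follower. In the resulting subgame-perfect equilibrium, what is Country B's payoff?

6

Country A best-responds to each possible Country B move:
- Free → Country A plays T1 (best of 6, 9, 2, 7); Country B gets 6.
- Tariff → Country A plays T1 (best of 0, 8, 3, 3); Country B gets -1.
Among 6, -1, the best is 6 at Free. Subgame-perfect outcome: (T1, Free) with payoffs (9, 6).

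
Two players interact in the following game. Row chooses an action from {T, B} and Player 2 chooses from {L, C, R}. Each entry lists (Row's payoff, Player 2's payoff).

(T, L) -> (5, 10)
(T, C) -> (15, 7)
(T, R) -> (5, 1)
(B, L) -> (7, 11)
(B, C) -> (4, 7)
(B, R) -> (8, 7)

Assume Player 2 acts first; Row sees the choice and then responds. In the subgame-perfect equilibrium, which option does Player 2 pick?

Solve by backward induction (Player 2 leads).
- L: Row compares 5, 7 and picks B; Player 2 would get 11.
- C: Row compares 15, 4 and picks T; Player 2 would get 7.
- R: Row compares 5, 8 and picks B; Player 2 would get 7.
Among 11, 7, 7, the best is 11 at L. Subgame-perfect outcome: (B, L) with payoffs (7, 11).

L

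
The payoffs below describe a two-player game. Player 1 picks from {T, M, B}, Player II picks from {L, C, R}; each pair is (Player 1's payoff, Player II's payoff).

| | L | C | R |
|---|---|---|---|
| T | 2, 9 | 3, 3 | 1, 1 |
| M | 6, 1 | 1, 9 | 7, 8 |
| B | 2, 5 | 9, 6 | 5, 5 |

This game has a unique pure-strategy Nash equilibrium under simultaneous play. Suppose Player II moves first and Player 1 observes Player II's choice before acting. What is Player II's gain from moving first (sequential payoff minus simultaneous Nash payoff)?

2

Solve by backward induction (Player II leads).
- L: Player 1 compares 2, 6, 2 and picks M; Player II would get 1.
- C: Player 1 compares 3, 1, 9 and picks B; Player II would get 6.
- R: Player 1 compares 1, 7, 5 and picks M; Player II would get 8.
Maximizing over 1, 6, 8, Player II chooses R. Subgame-perfect outcome: (M, R) with payoffs (7, 8).
Under simultaneous play:
Player 1's best replies: L→M; C→B; R→M.
Player II's best replies: T→L; M→C; B→C.
Only (B, C) has each player best-responding; Nash payoffs (9, 6).
Player II's commitment gain: 8 − 6 = 2.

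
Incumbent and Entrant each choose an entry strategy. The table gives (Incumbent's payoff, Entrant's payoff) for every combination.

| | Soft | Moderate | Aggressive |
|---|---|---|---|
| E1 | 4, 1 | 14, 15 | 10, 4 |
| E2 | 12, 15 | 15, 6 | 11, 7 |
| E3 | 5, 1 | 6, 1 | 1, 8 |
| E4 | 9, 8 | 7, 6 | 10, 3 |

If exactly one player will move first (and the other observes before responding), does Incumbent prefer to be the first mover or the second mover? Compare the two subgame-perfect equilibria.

first

If Incumbent leads: Entrant's best replies are E1→Moderate, E2→Soft, E3→Aggressive, E4→Soft; Incumbent's induced payoffs 14, 12, 1, 9; outcome (E1, Moderate), payoffs (14, 15).
If Entrant leads: Incumbent's best replies are Soft→E2, Moderate→E2, Aggressive→E2; Entrant's induced payoffs 15, 6, 7; outcome (E2, Soft), payoffs (12, 15).
Incumbent gets 14 moving first and 12 moving second, so Incumbent prefers to move first.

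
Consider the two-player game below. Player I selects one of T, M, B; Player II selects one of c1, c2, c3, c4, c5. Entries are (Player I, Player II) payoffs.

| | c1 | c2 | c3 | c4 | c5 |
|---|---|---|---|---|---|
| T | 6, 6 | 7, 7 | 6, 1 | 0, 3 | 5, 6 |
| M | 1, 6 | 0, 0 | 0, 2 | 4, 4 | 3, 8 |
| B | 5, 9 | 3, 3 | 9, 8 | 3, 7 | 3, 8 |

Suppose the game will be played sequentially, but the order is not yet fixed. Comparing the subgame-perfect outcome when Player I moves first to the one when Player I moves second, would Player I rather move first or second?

If Player I leads: Player II's best replies are T→c2, M→c5, B→c1; Player I's induced payoffs 7, 3, 5; outcome (T, c2), payoffs (7, 7).
If Player II leads: Player I's best replies are c1→T, c2→T, c3→B, c4→M, c5→T; Player II's induced payoffs 6, 7, 8, 4, 6; outcome (B, c3), payoffs (9, 8).
Player I gets 7 moving first and 9 moving second, so Player I prefers to move second.

second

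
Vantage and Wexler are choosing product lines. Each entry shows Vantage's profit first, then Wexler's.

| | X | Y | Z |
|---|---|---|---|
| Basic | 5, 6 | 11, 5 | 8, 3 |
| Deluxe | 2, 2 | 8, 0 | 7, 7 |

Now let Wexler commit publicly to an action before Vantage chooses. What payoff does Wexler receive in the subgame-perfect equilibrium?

6

Vantage best-responds to each possible Wexler move:
- X → Vantage plays Basic (best of 5, 2); Wexler gets 6.
- Y → Vantage plays Basic (best of 11, 8); Wexler gets 5.
- Z → Vantage plays Basic (best of 8, 7); Wexler gets 3.
Maximizing over 6, 5, 3, Wexler chooses X. Subgame-perfect outcome: (Basic, X) with payoffs (5, 6).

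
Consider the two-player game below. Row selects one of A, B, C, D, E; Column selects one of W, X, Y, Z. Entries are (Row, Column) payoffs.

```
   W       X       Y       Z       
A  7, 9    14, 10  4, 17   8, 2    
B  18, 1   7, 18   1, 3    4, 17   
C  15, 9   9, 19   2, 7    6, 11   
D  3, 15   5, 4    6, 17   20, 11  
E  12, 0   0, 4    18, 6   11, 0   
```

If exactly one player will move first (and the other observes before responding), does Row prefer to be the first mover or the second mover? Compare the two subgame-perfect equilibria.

second

If Row leads: Column's best replies are A→Y, B→X, C→X, D→Y, E→Y; Row's induced payoffs 4, 7, 9, 6, 18; outcome (E, Y), payoffs (18, 6).
If Column leads: Row's best replies are W→B, X→A, Y→E, Z→D; Column's induced payoffs 1, 10, 6, 11; outcome (D, Z), payoffs (20, 11).
Row gets 18 moving first and 20 moving second, so Row prefers to move second.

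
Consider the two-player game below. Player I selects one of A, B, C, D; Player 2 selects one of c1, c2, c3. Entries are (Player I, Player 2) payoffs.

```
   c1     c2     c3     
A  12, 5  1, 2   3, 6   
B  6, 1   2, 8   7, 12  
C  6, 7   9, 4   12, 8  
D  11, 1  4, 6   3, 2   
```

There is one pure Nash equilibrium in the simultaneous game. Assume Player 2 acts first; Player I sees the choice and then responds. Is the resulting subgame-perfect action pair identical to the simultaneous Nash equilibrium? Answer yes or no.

Backward induction with Player 2 moving first.
- c1: BR = A, leader payoff 5.
- c2: BR = C, leader payoff 4.
- c3: BR = C, leader payoff 8.
Maximizing over 5, 4, 8, Player 2 chooses c3. Subgame-perfect outcome: (C, c3) with payoffs (12, 8).
Under simultaneous play:
Player I's best replies: c1→A; c2→C; c3→C.
Player 2's best replies: A→c3; B→c3; C→c3; D→c2.
Only (C, c3) has each player best-responding; Nash payoffs (12, 8).
Sequential outcome (C, c3) coincides with the Nash profile (C, c3).

yes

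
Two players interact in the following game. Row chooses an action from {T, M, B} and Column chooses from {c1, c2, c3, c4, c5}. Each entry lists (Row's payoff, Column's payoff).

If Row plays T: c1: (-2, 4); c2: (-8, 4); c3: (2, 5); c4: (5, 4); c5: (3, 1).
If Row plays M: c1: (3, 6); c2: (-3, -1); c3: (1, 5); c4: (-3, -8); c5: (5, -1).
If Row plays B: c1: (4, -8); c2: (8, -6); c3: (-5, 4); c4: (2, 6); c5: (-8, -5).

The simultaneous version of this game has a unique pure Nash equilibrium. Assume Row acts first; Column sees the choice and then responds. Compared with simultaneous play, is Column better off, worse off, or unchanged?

better off

Solve by backward induction (Row leads).
- T: BR = c3, leader payoff 2.
- M: BR = c1, leader payoff 3.
- B: BR = c4, leader payoff 2.
Row's induced payoffs are 2, 3, 2, so Row commits to M. Subgame-perfect outcome: (M, c1) with payoffs (3, 6).
For the simultaneous game, intersect best replies.
Row's best replies: c1→B; c2→B; c3→T; c4→T; c5→M.
Column's best replies: T→c3; M→c1; B→c4.
The unique mutual best reply is (T, c3), giving (2, 5).
Column earns 6 sequentially versus 5 at the Nash outcome: better off.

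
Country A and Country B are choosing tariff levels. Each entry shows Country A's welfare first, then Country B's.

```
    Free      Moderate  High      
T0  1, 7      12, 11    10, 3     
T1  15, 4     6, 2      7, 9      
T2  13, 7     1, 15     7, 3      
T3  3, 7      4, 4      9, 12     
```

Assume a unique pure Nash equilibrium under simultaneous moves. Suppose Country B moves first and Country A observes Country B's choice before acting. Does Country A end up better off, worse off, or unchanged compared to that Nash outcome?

Backward induction with Country B moving first.
- Free: Country A compares 1, 15, 13, 3 and picks T1; Country B would get 4.
- Moderate: Country A compares 12, 6, 1, 4 and picks T0; Country B would get 11.
- High: Country A compares 10, 7, 7, 9 and picks T0; Country B would get 3.
Among 4, 11, 3, the best is 11 at Moderate. Subgame-perfect outcome: (T0, Moderate) with payoffs (12, 11).
For the simultaneous game, intersect best replies.
Country A's best replies: Free→T1; Moderate→T0; High→T0.
Country B's best replies: T0→Moderate; T1→High; T2→Moderate; T3→High.
Only (T0, Moderate) has each player best-responding; Nash payoffs (12, 11).
Country A earns 12 sequentially versus 12 at the Nash outcome: unchanged.

unchanged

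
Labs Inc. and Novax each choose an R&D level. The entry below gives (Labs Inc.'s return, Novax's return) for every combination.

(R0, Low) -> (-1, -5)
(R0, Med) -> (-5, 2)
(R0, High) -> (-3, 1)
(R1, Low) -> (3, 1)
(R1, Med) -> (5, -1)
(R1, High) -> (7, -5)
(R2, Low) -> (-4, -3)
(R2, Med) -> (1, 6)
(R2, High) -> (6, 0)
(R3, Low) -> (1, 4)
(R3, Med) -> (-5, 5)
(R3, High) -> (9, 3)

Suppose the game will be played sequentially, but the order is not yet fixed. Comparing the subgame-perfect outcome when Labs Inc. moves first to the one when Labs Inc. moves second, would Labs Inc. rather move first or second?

second

If Labs Inc. leads: Novax's best replies are R0→Med, R1→Low, R2→Med, R3→Med; Labs Inc.'s induced payoffs -5, 3, 1, -5; outcome (R1, Low), payoffs (3, 1).
If Novax leads: Labs Inc.'s best replies are Low→R1, Med→R1, High→R3; Novax's induced payoffs 1, -1, 3; outcome (R3, High), payoffs (9, 3).
Labs Inc. gets 3 moving first and 9 moving second, so Labs Inc. prefers to move second.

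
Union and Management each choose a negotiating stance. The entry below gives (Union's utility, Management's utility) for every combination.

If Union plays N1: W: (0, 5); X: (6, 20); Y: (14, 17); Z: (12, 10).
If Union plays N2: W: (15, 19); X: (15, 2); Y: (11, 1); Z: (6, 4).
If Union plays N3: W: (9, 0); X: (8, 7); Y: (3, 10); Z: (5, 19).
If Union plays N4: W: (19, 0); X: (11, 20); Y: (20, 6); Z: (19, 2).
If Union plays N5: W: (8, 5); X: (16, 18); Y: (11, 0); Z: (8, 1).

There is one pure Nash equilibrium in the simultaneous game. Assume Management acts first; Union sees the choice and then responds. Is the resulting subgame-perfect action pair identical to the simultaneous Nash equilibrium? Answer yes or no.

yes

Work backward from Union's decision.
- W: BR = N4, leader payoff 0.
- X: BR = N5, leader payoff 18.
- Y: BR = N4, leader payoff 6.
- Z: BR = N4, leader payoff 2.
Among 0, 18, 6, 2, the best is 18 at X. Subgame-perfect outcome: (N5, X) with payoffs (16, 18).
Under simultaneous play:
Union's best replies: W→N4; X→N5; Y→N4; Z→N4.
Management's best replies: N1→X; N2→W; N3→Z; N4→X; N5→X.
Only (N5, X) has each player best-responding; Nash payoffs (16, 18).
Sequential outcome (N5, X) coincides with the Nash profile (N5, X).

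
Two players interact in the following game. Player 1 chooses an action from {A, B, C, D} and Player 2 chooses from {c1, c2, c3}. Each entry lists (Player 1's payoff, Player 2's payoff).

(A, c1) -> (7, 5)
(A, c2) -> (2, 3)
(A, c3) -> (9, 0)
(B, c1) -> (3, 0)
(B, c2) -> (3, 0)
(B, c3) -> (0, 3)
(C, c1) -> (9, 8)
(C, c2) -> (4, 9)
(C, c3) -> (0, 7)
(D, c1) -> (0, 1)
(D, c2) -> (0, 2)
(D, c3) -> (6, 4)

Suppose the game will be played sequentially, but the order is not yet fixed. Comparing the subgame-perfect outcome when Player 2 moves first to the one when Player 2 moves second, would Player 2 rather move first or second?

first

If Player 1 leads: Player 2's best replies are A→c1, B→c3, C→c2, D→c3; Player 1's induced payoffs 7, 0, 4, 6; outcome (A, c1), payoffs (7, 5).
If Player 2 leads: Player 1's best replies are c1→C, c2→C, c3→A; Player 2's induced payoffs 8, 9, 0; outcome (C, c2), payoffs (4, 9).
Player 2 gets 9 moving first and 5 moving second, so Player 2 prefers to move first.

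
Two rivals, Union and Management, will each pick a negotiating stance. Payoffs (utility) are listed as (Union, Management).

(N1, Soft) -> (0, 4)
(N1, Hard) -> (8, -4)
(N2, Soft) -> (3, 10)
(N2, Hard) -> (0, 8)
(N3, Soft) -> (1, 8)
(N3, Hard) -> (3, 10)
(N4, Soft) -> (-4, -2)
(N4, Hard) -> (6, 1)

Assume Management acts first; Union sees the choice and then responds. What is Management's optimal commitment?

Soft

Solve by backward induction (Management leads).
- Soft: BR = N2, leader payoff 10.
- Hard: BR = N1, leader payoff -4.
Management's induced payoffs are 10, -4, so Management commits to Soft. Subgame-perfect outcome: (N2, Soft) with payoffs (3, 10).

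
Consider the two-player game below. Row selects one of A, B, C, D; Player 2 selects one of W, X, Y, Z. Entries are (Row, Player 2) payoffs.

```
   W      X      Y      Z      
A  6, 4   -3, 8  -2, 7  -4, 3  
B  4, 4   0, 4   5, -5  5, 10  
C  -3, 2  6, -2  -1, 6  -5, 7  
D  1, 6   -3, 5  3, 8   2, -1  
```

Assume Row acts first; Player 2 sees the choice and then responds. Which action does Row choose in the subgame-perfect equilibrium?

Player 2 best-responds to each possible Row move:
- A: Player 2 compares 4, 8, 7, 3 and picks X; Row would get -3.
- B: Player 2 compares 4, 4, -5, 10 and picks Z; Row would get 5.
- C: Player 2 compares 2, -2, 6, 7 and picks Z; Row would get -5.
- D: Player 2 compares 6, 5, 8, -1 and picks Y; Row would get 3.
Maximizing over -3, 5, -5, 3, Row chooses B. Subgame-perfect outcome: (B, Z) with payoffs (5, 10).

B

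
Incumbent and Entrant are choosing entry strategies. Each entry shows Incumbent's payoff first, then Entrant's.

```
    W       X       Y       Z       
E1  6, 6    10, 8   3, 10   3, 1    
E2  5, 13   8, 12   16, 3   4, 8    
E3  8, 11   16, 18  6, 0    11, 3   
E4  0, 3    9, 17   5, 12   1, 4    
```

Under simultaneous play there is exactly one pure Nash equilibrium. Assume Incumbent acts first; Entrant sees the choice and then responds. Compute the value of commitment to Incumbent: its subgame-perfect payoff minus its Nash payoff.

0

Entrant best-responds to each possible Incumbent move:
- E1 → Entrant plays Y (best of 6, 8, 10, 1); Incumbent gets 3.
- E2 → Entrant plays W (best of 13, 12, 3, 8); Incumbent gets 5.
- E3 → Entrant plays X (best of 11, 18, 0, 3); Incumbent gets 16.
- E4 → Entrant plays X (best of 3, 17, 12, 4); Incumbent gets 9.
Among 3, 5, 16, 9, the best is 16 at E3. Subgame-perfect outcome: (E3, X) with payoffs (16, 18).
Under simultaneous play:
Incumbent's best replies: W→E3; X→E3; Y→E2; Z→E3.
Entrant's best replies: E1→Y; E2→W; E3→X; E4→X.
Only (E3, X) has each player best-responding; Nash payoffs (16, 18).
Incumbent's commitment gain: 16 − 16 = 0.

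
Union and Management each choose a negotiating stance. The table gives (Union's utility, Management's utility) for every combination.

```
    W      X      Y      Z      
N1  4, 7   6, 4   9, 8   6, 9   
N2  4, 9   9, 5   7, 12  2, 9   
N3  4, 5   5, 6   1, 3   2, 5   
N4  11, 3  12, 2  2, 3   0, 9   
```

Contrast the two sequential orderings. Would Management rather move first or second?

If Union leads: Management's best replies are N1→Z, N2→Y, N3→X, N4→Z; Union's induced payoffs 6, 7, 5, 0; outcome (N2, Y), payoffs (7, 12).
If Management leads: Union's best replies are W→N4, X→N4, Y→N1, Z→N1; Management's induced payoffs 3, 2, 8, 9; outcome (N1, Z), payoffs (6, 9).
Management gets 9 moving first and 12 moving second, so Management prefers to move second.

second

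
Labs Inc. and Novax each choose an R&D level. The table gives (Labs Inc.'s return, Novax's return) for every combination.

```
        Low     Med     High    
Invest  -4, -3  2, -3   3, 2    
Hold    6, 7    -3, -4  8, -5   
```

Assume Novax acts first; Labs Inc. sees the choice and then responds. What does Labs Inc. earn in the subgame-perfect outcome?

Work backward from Labs Inc.'s decision.
- Low: BR = Hold, leader payoff 7.
- Med: BR = Invest, leader payoff -3.
- High: BR = Hold, leader payoff -5.
Novax's induced payoffs are 7, -3, -5, so Novax commits to Low. Subgame-perfect outcome: (Hold, Low) with payoffs (6, 7).

6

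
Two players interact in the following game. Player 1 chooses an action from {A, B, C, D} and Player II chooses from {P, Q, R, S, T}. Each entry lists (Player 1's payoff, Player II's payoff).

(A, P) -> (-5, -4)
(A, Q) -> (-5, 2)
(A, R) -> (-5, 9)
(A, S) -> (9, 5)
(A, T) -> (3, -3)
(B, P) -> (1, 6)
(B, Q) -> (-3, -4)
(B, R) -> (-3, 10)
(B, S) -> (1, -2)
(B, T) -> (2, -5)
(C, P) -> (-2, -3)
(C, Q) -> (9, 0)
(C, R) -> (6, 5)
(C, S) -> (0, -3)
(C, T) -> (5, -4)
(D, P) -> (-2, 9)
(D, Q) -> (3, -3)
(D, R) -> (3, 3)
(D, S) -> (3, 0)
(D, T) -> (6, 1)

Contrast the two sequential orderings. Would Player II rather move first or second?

If Player 1 leads: Player II's best replies are A→R, B→R, C→R, D→P; Player 1's induced payoffs -5, -3, 6, -2; outcome (C, R), payoffs (6, 5).
If Player II leads: Player 1's best replies are P→B, Q→C, R→C, S→A, T→D; Player II's induced payoffs 6, 0, 5, 5, 1; outcome (B, P), payoffs (1, 6).
Player II gets 6 moving first and 5 moving second, so Player II prefers to move first.

first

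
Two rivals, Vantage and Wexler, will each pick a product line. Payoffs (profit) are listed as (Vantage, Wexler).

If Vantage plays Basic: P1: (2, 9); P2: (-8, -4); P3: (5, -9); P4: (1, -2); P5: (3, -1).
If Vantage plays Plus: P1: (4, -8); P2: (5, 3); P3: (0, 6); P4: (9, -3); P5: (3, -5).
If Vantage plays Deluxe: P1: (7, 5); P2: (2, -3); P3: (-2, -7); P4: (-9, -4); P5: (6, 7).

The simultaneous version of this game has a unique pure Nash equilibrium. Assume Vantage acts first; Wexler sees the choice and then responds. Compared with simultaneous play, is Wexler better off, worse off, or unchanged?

unchanged

Solve by backward induction (Vantage leads).
- Basic: BR = P1, leader payoff 2.
- Plus: BR = P3, leader payoff 0.
- Deluxe: BR = P5, leader payoff 6.
Vantage's induced payoffs are 2, 0, 6, so Vantage commits to Deluxe. Subgame-perfect outcome: (Deluxe, P5) with payoffs (6, 7).
For the simultaneous game, intersect best replies.
Vantage's best replies: P1→Deluxe; P2→Plus; P3→Basic; P4→Plus; P5→Deluxe.
Wexler's best replies: Basic→P1; Plus→P3; Deluxe→P5.
Only (Deluxe, P5) has each player best-responding; Nash payoffs (6, 7).
Wexler earns 7 sequentially versus 7 at the Nash outcome: unchanged.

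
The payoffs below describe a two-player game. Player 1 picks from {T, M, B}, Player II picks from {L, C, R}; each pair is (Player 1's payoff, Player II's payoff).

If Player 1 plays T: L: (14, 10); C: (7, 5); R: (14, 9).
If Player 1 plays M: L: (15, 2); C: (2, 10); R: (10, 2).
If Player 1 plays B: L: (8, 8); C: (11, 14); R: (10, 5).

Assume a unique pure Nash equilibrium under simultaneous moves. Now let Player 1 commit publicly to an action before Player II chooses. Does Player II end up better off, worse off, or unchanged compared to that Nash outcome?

Player II best-responds to each possible Player 1 move:
- T: BR = L, leader payoff 14.
- M: BR = C, leader payoff 2.
- B: BR = C, leader payoff 11.
Among 14, 2, 11, the best is 14 at T. Subgame-perfect outcome: (T, L) with payoffs (14, 10).
For the simultaneous game, intersect best replies.
Player 1's best replies: L→M; C→B; R→T.
Player II's best replies: T→L; M→C; B→C.
The unique mutual best reply is (B, C), giving (11, 14).
Player II earns 10 sequentially versus 14 at the Nash outcome: worse off.

worse off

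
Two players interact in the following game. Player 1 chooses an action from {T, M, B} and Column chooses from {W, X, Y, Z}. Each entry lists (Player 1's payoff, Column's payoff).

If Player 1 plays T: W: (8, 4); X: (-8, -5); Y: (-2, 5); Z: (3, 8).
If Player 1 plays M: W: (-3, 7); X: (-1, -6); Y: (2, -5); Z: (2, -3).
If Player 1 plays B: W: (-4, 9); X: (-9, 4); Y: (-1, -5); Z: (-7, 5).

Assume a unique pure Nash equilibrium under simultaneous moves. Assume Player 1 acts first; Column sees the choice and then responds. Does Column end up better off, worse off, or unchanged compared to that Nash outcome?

Backward induction with Player 1 moving first.
- T: Column compares 4, -5, 5, 8 and picks Z; Player 1 would get 3.
- M: Column compares 7, -6, -5, -3 and picks W; Player 1 would get -3.
- B: Column compares 9, 4, -5, 5 and picks W; Player 1 would get -4.
Player 1's induced payoffs are 3, -3, -4, so Player 1 commits to T. Subgame-perfect outcome: (T, Z) with payoffs (3, 8).
For the simultaneous game, intersect best replies.
Player 1's best replies: W→T; X→M; Y→M; Z→T.
Column's best replies: T→Z; M→W; B→W.
The unique mutual best reply is (T, Z), giving (3, 8).
Column earns 8 sequentially versus 8 at the Nash outcome: unchanged.

unchanged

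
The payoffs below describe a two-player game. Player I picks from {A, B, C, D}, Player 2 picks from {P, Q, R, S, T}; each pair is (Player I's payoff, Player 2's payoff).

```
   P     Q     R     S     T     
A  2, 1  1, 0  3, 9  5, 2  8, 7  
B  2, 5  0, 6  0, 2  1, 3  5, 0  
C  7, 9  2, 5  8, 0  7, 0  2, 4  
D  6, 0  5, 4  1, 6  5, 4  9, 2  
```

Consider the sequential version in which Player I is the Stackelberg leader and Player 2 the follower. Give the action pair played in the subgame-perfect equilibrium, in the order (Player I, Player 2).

(C, P)

Solve by backward induction (Player I leads).
- A → Player 2 plays R (best of 1, 0, 9, 2, 7); Player I gets 3.
- B → Player 2 plays Q (best of 5, 6, 2, 3, 0); Player I gets 0.
- C → Player 2 plays P (best of 9, 5, 0, 0, 4); Player I gets 7.
- D → Player 2 plays R (best of 0, 4, 6, 4, 2); Player I gets 1.
Among 3, 0, 7, 1, the best is 7 at C. Subgame-perfect outcome: (C, P) with payoffs (7, 9).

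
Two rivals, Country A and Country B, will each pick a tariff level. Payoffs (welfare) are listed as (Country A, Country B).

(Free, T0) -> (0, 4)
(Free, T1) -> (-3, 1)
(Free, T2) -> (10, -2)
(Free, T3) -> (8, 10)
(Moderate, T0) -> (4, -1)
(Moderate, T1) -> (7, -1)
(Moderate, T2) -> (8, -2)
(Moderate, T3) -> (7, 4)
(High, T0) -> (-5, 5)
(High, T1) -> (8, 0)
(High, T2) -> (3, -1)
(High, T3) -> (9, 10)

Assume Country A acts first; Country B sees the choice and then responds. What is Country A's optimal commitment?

Backward induction with Country A moving first.
- Free: Country B compares 4, 1, -2, 10 and picks T3; Country A would get 8.
- Moderate: Country B compares -1, -1, -2, 4 and picks T3; Country A would get 7.
- High: Country B compares 5, 0, -1, 10 and picks T3; Country A would get 9.
Maximizing over 8, 7, 9, Country A chooses High. Subgame-perfect outcome: (High, T3) with payoffs (9, 10).

High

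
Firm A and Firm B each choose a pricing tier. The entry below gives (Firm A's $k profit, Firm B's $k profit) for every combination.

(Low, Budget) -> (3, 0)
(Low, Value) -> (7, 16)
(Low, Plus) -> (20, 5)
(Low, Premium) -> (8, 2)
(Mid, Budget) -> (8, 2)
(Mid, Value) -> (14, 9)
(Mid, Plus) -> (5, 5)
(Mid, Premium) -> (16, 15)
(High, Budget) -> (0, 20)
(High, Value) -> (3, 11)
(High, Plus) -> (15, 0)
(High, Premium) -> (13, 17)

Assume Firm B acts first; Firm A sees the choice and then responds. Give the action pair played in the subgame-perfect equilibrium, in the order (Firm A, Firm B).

(Mid, Premium)

Firm A best-responds to each possible Firm B move:
- Budget: BR = Mid, leader payoff 2.
- Value: BR = Mid, leader payoff 9.
- Plus: BR = Low, leader payoff 5.
- Premium: BR = Mid, leader payoff 15.
Maximizing over 2, 9, 5, 15, Firm B chooses Premium. Subgame-perfect outcome: (Mid, Premium) with payoffs (16, 15).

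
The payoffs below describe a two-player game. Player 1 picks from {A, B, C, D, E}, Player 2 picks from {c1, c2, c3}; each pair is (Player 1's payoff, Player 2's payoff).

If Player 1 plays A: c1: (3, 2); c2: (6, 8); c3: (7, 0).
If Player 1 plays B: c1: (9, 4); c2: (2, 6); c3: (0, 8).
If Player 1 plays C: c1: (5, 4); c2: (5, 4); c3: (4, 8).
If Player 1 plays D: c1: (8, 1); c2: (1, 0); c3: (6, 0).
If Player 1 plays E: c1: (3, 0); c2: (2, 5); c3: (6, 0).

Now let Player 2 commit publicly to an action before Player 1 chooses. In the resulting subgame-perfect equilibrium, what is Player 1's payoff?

6

Solve by backward induction (Player 2 leads).
- c1: BR = B, leader payoff 4.
- c2: BR = A, leader payoff 8.
- c3: BR = A, leader payoff 0.
Player 2's induced payoffs are 4, 8, 0, so Player 2 commits to c2. Subgame-perfect outcome: (A, c2) with payoffs (6, 8).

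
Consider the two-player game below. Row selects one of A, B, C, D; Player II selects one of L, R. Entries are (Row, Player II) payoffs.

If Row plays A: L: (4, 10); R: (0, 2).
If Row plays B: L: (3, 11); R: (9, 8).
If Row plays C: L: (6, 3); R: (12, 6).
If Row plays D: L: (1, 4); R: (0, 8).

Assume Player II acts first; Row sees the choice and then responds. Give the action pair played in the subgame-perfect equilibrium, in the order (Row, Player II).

(C, R)

Solve by backward induction (Player II leads).
- L: Row compares 4, 3, 6, 1 and picks C; Player II would get 3.
- R: Row compares 0, 9, 12, 0 and picks C; Player II would get 6.
Among 3, 6, the best is 6 at R. Subgame-perfect outcome: (C, R) with payoffs (12, 6).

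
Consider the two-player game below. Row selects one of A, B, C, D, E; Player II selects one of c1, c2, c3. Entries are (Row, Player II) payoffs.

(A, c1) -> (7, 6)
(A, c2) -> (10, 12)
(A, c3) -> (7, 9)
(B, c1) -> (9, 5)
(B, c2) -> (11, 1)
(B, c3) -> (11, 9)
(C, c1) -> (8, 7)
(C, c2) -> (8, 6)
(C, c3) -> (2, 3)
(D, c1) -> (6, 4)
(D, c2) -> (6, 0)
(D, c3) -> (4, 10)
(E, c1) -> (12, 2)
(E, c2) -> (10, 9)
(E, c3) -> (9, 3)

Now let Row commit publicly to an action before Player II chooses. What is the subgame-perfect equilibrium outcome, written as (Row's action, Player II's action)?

(B, c3)

Backward induction with Row moving first.
- A: BR = c2, leader payoff 10.
- B: BR = c3, leader payoff 11.
- C: BR = c1, leader payoff 8.
- D: BR = c3, leader payoff 4.
- E: BR = c2, leader payoff 10.
Row's induced payoffs are 10, 11, 8, 4, 10, so Row commits to B. Subgame-perfect outcome: (B, c3) with payoffs (11, 9).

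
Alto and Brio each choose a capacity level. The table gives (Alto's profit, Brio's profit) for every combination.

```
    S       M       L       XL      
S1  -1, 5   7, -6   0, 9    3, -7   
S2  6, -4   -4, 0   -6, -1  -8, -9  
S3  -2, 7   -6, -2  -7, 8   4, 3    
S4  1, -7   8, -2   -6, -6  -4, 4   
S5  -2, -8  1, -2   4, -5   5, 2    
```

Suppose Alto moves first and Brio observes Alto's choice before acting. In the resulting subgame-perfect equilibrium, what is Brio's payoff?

2

Backward induction with Alto moving first.
- S1: BR = L, leader payoff 0.
- S2: BR = M, leader payoff -4.
- S3: BR = L, leader payoff -7.
- S4: BR = XL, leader payoff -4.
- S5: BR = XL, leader payoff 5.
Maximizing over 0, -4, -7, -4, 5, Alto chooses S5. Subgame-perfect outcome: (S5, XL) with payoffs (5, 2).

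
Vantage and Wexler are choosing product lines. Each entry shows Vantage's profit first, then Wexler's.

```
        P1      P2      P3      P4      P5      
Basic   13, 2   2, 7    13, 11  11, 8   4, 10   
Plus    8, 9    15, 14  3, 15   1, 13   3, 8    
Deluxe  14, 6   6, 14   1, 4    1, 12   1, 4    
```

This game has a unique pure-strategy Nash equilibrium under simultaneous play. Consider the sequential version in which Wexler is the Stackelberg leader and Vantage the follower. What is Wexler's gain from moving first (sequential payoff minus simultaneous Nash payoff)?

Vantage best-responds to each possible Wexler move:
- P1: Vantage compares 13, 8, 14 and picks Deluxe; Wexler would get 6.
- P2: Vantage compares 2, 15, 6 and picks Plus; Wexler would get 14.
- P3: Vantage compares 13, 3, 1 and picks Basic; Wexler would get 11.
- P4: Vantage compares 11, 1, 1 and picks Basic; Wexler would get 8.
- P5: Vantage compares 4, 3, 1 and picks Basic; Wexler would get 10.
Maximizing over 6, 14, 11, 8, 10, Wexler chooses P2. Subgame-perfect outcome: (Plus, P2) with payoffs (15, 14).
Under simultaneous play:
Vantage's best replies: P1→Deluxe; P2→Plus; P3→Basic; P4→Basic; P5→Basic.
Wexler's best replies: Basic→P3; Plus→P3; Deluxe→P2.
Only (Basic, P3) has each player best-responding; Nash payoffs (13, 11).
Wexler's commitment gain: 14 − 11 = 3.

3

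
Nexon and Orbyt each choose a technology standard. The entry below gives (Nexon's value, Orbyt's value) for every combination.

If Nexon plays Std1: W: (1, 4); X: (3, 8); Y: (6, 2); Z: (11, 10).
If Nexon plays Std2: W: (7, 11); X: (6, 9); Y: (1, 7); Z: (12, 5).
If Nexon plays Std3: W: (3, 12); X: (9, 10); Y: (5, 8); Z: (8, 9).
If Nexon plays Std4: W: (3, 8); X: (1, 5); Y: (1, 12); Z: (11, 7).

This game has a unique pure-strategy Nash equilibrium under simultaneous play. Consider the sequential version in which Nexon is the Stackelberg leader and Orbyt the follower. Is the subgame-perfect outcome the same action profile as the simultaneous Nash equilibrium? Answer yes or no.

Orbyt best-responds to each possible Nexon move:
- Std1: BR = Z, leader payoff 11.
- Std2: BR = W, leader payoff 7.
- Std3: BR = W, leader payoff 3.
- Std4: BR = Y, leader payoff 1.
Maximizing over 11, 7, 3, 1, Nexon chooses Std1. Subgame-perfect outcome: (Std1, Z) with payoffs (11, 10).
For the simultaneous game, intersect best replies.
Nexon's best replies: W→Std2; X→Std3; Y→Std1; Z→Std2.
Orbyt's best replies: Std1→Z; Std2→W; Std3→W; Std4→Y.
Only (Std2, W) has each player best-responding; Nash payoffs (7, 11).
Sequential outcome (Std1, Z) differs from the Nash profile (Std2, W).

no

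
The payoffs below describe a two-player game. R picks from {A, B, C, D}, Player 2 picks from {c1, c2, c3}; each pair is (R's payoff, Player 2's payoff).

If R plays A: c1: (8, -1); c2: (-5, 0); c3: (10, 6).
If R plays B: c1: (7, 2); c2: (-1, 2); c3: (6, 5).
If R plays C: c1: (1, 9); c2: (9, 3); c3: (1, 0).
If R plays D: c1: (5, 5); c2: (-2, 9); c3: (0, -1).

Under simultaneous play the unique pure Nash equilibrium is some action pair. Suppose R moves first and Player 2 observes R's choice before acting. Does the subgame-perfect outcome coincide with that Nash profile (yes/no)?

yes

Work backward from Player 2's decision.
- A: BR = c3, leader payoff 10.
- B: BR = c3, leader payoff 6.
- C: BR = c1, leader payoff 1.
- D: BR = c2, leader payoff -2.
Maximizing over 10, 6, 1, -2, R chooses A. Subgame-perfect outcome: (A, c3) with payoffs (10, 6).
For the simultaneous game, intersect best replies.
R's best replies: c1→A; c2→C; c3→A.
Player 2's best replies: A→c3; B→c3; C→c1; D→c2.
Only (A, c3) has each player best-responding; Nash payoffs (10, 6).
Sequential outcome (A, c3) coincides with the Nash profile (A, c3).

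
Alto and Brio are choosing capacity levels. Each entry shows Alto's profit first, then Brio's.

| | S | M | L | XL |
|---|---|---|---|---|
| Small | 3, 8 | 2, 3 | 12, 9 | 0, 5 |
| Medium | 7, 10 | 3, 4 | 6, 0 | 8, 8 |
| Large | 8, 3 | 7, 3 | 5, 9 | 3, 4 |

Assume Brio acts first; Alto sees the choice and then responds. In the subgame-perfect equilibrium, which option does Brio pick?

L

Alto best-responds to each possible Brio move:
- S: BR = Large, leader payoff 3.
- M: BR = Large, leader payoff 3.
- L: BR = Small, leader payoff 9.
- XL: BR = Medium, leader payoff 8.
Maximizing over 3, 3, 9, 8, Brio chooses L. Subgame-perfect outcome: (Small, L) with payoffs (12, 9).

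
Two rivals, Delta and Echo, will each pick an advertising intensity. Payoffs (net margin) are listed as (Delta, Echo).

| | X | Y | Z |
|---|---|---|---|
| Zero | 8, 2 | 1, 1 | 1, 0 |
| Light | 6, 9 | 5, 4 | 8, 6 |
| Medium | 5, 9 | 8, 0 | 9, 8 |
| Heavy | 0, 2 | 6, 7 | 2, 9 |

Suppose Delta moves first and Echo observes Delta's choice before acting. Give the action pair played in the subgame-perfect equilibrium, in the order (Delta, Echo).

Echo best-responds to each possible Delta move:
- Zero: Echo compares 2, 1, 0 and picks X; Delta would get 8.
- Light: Echo compares 9, 4, 6 and picks X; Delta would get 6.
- Medium: Echo compares 9, 0, 8 and picks X; Delta would get 5.
- Heavy: Echo compares 2, 7, 9 and picks Z; Delta would get 2.
Maximizing over 8, 6, 5, 2, Delta chooses Zero. Subgame-perfect outcome: (Zero, X) with payoffs (8, 2).

(Zero, X)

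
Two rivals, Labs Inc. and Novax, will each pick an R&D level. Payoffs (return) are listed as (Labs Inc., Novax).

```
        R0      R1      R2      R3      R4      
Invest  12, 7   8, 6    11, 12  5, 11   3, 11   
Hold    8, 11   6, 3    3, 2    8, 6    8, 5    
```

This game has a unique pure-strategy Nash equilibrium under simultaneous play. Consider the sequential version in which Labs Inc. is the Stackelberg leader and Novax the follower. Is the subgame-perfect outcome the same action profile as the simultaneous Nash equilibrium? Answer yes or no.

yes

Solve by backward induction (Labs Inc. leads).
- Invest → Novax plays R2 (best of 7, 6, 12, 11, 11); Labs Inc. gets 11.
- Hold → Novax plays R0 (best of 11, 3, 2, 6, 5); Labs Inc. gets 8.
Labs Inc.'s induced payoffs are 11, 8, so Labs Inc. commits to Invest. Subgame-perfect outcome: (Invest, R2) with payoffs (11, 12).
For the simultaneous game, intersect best replies.
Labs Inc.'s best replies: R0→Invest; R1→Invest; R2→Invest; R3→Hold; R4→Hold.
Novax's best replies: Invest→R2; Hold→R0.
Only (Invest, R2) has each player best-responding; Nash payoffs (11, 12).
Sequential outcome (Invest, R2) coincides with the Nash profile (Invest, R2).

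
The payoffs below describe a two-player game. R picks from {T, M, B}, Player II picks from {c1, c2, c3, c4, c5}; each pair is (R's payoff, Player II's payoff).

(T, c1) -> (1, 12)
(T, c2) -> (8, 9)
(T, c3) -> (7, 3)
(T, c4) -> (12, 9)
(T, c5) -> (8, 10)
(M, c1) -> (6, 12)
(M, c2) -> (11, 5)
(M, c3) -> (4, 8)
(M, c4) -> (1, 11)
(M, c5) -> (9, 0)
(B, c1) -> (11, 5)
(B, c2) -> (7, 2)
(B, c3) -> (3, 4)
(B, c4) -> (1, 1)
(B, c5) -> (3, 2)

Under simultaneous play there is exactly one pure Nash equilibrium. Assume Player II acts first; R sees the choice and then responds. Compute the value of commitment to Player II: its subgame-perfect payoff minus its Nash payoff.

Backward induction with Player II moving first.
- c1 → R plays B (best of 1, 6, 11); Player II gets 5.
- c2 → R plays M (best of 8, 11, 7); Player II gets 5.
- c3 → R plays T (best of 7, 4, 3); Player II gets 3.
- c4 → R plays T (best of 12, 1, 1); Player II gets 9.
- c5 → R plays M (best of 8, 9, 3); Player II gets 0.
Maximizing over 5, 5, 3, 9, 0, Player II chooses c4. Subgame-perfect outcome: (T, c4) with payoffs (12, 9).
Under simultaneous play:
R's best replies: c1→B; c2→M; c3→T; c4→T; c5→M.
Player II's best replies: T→c1; M→c1; B→c1.
The unique mutual best reply is (B, c1), giving (11, 5).
Player II's commitment gain: 9 − 5 = 4.

4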